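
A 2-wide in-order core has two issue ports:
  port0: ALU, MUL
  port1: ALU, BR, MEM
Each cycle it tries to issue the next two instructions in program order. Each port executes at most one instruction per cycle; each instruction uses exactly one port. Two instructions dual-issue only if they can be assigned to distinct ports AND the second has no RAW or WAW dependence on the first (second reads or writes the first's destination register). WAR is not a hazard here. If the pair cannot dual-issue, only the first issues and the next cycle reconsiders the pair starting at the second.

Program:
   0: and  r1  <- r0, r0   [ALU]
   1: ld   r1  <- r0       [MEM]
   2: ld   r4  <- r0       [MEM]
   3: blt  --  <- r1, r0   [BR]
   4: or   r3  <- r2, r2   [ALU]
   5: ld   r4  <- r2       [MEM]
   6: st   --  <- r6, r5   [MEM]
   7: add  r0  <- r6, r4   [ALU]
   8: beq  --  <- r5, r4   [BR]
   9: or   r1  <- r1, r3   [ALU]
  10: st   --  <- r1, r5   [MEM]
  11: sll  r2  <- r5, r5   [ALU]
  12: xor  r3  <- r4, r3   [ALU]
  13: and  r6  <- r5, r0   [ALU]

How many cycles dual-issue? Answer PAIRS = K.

  cy0 -> i0 (and.ALU) WAW r1
  cy1 -> i1 (ld.MEM) no-port MEM/MEM
  cy2 -> i2 (ld.MEM) no-port MEM/BR
  cy3 -> i3/i4 (blt.BR/or.ALU) pair
  cy4 -> i5 (ld.MEM) no-port MEM/MEM
  cy5 -> i6/i7 (st.MEM/add.ALU) pair
  cy6 -> i8/i9 (beq.BR/or.ALU) pair
  cy7 -> i10/i11 (st.MEM/sll.ALU) pair
  cy8 -> i12/i13 (xor.ALU/and.ALU) pair

PAIRS = 5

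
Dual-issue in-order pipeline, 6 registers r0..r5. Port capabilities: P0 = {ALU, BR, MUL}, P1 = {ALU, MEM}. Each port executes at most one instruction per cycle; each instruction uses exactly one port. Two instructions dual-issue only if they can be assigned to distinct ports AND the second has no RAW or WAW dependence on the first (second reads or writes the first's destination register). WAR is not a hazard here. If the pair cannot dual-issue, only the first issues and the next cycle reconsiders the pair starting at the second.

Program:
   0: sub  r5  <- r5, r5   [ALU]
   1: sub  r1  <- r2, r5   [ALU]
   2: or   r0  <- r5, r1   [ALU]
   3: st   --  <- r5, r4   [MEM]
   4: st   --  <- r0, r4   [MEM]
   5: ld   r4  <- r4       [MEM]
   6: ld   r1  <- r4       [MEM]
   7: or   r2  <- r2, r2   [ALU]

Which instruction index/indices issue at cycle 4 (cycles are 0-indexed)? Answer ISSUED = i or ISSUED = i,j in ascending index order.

ISSUED = 5

[0] i0  sub.ALU  -- RAW r5
[1] i1  sub.ALU  -- RAW r1
[2] i2&i3  or.ALU+st.MEM  -- pair
[3] i4  st.MEM  -- no-port MEM/MEM
[4] i5  ld.MEM  -- no-port MEM/MEM
[5] i6&i7  ld.MEM+or.ALU  -- pair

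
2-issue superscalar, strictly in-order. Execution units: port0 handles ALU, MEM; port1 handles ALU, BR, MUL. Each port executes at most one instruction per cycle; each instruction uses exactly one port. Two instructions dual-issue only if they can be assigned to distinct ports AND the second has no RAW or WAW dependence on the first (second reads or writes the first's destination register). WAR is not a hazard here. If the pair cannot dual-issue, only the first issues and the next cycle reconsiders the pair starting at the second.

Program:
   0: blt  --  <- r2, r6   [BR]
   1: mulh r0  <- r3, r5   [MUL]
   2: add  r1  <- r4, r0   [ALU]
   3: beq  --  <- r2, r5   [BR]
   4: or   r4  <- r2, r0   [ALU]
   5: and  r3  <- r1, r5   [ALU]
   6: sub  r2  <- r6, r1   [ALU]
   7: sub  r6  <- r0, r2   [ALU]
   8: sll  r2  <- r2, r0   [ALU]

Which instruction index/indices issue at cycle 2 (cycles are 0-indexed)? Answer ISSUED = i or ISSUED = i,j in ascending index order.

#0 head=0: blt i0 no-port BR/MUL
#1 head=1: mulh i1 RAW r0
#2 head=2: add;beq i2&i3 2-wide
#3 head=4: or;and i4&i5 2-wide
#4 head=6: sub i6 RAW r2
#5 head=7: sub;sll i7&i8 2-wide

ISSUED = 2,3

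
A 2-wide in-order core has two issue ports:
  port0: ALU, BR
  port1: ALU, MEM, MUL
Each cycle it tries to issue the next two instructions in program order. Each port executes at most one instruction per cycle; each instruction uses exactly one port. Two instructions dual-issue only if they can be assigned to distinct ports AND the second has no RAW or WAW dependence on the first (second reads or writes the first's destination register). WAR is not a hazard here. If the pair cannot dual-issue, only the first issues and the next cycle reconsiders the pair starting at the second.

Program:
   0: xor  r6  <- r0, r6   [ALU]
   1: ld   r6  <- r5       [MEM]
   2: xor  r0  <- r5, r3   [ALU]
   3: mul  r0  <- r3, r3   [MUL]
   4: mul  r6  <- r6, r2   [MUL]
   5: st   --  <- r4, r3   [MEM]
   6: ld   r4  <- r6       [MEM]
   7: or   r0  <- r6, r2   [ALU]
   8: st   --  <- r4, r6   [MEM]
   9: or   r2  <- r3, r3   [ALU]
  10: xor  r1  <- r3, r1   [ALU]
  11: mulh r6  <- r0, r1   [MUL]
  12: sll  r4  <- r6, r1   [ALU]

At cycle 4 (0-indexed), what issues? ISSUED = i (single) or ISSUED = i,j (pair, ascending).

ISSUED = 5

t=0 i0:xor ; WAW r6
t=1 i1+i2:ld xor ; 2-wide
t=2 i3:mul ; no-port MUL/MUL
t=3 i4:mul ; no-port MUL/MEM
t=4 i5:st ; no-port MEM/MEM
t=5 i6+i7:ld or ; 2-wide
t=6 i8+i9:st or ; 2-wide
t=7 i10:xor ; RAW r1
t=8 i11:mulh ; RAW r6
t=9 i12:sll ; tail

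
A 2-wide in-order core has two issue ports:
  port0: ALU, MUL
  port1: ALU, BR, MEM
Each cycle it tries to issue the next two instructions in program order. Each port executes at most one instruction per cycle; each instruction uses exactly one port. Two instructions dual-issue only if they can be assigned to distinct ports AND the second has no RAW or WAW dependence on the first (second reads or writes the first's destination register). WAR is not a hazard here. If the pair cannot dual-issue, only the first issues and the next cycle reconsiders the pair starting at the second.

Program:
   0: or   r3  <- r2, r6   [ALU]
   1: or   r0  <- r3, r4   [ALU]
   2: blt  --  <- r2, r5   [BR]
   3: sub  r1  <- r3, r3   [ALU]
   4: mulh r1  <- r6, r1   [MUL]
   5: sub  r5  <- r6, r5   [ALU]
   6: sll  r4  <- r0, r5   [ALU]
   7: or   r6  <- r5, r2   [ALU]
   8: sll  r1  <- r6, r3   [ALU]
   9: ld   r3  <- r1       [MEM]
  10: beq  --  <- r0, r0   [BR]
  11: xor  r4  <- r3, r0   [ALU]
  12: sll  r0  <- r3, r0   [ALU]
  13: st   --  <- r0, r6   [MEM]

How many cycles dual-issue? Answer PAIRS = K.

#0 head=0: or.ALU i0 RAW r3
#1 head=1: or.ALU;blt.BR i1+i2 dual
#2 head=3: sub.ALU i3 RAW+WAW r1
#3 head=4: mulh.MUL;sub.ALU i4+i5 dual
#4 head=6: sll.ALU;or.ALU i6+i7 dual
#5 head=8: sll.ALU i8 RAW r1
#6 head=9: ld.MEM i9 no-port MEM/BR
#7 head=10: beq.BR;xor.ALU i10+i11 dual
#8 head=12: sll.ALU i12 RAW r0
#9 head=13: st.MEM i13 tail

PAIRS = 4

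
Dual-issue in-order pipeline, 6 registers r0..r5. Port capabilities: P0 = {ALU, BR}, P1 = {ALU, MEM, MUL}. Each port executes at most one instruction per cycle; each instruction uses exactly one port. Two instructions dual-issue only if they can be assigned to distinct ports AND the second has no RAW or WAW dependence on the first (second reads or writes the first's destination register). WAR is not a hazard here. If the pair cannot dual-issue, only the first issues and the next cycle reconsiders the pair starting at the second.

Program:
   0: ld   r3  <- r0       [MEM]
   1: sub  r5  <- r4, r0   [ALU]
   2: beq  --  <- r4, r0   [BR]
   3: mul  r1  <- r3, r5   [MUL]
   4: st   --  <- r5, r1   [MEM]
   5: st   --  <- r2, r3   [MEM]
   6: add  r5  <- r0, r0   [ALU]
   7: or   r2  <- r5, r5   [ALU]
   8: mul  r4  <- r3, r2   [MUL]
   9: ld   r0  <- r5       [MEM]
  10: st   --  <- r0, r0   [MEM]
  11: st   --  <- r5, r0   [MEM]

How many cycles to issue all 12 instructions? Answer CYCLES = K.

CYCLES = 9

  cy0 -> i0&i1 (ld;sub) 2-wide
  cy1 -> i2&i3 (beq;mul) 2-wide
  cy2 -> i4 (st) no-port MEM/MEM
  cy3 -> i5&i6 (st;add) 2-wide
  cy4 -> i7 (or) RAW r2
  cy5 -> i8 (mul) no-port MUL/MEM
  cy6 -> i9 (ld) no-port MEM/MEM
  cy7 -> i10 (st) no-port MEM/MEM
  cy8 -> i11 (st) tail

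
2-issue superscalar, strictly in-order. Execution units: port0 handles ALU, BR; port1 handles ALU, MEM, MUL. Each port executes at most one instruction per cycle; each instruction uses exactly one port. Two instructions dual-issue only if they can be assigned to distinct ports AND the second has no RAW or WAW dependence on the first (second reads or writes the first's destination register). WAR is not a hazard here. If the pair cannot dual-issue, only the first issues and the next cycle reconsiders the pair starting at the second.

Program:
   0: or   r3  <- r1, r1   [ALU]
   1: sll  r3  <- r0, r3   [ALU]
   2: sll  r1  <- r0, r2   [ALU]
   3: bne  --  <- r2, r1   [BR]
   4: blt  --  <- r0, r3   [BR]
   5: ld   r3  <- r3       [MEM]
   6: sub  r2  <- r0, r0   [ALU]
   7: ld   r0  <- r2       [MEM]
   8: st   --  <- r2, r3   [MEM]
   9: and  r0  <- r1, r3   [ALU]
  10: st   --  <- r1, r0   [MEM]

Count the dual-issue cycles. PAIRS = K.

[0] i0  or  -- RAW+WAW r3
[1] i1,i2  sll;sll  -- 2-wide
[2] i3  bne  -- no-port BR/BR
[3] i4,i5  blt;ld  -- 2-wide
[4] i6  sub  -- RAW r2
[5] i7  ld  -- no-port MEM/MEM
[6] i8,i9  st;and  -- 2-wide
[7] i10  st  -- tail

PAIRS = 3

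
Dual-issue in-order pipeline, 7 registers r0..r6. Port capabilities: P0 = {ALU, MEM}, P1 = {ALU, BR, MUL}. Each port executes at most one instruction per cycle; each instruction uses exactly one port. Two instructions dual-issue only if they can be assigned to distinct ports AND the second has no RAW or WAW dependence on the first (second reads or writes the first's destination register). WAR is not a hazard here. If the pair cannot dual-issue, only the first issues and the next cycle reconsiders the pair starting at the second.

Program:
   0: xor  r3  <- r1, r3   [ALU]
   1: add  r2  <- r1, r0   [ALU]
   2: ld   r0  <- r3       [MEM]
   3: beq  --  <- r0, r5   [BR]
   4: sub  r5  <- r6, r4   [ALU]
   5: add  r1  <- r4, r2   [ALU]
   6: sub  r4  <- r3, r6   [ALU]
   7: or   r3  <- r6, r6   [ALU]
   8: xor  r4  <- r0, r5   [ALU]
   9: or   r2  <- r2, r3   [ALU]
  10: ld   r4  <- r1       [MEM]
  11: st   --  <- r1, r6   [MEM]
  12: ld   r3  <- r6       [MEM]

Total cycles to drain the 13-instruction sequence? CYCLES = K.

CYCLES = 8

0. xor.ALU+add.ALU @i0+i1  | dual
1. ld.MEM @i2  | RAW r0
2. beq.BR+sub.ALU @i3+i4  | dual
3. add.ALU+sub.ALU @i5+i6  | dual
4. or.ALU+xor.ALU @i7+i8  | dual
5. or.ALU+ld.MEM @i9+i10  | dual
6. st.MEM @i11  | no-port MEM/MEM
7. ld.MEM @i12  | tail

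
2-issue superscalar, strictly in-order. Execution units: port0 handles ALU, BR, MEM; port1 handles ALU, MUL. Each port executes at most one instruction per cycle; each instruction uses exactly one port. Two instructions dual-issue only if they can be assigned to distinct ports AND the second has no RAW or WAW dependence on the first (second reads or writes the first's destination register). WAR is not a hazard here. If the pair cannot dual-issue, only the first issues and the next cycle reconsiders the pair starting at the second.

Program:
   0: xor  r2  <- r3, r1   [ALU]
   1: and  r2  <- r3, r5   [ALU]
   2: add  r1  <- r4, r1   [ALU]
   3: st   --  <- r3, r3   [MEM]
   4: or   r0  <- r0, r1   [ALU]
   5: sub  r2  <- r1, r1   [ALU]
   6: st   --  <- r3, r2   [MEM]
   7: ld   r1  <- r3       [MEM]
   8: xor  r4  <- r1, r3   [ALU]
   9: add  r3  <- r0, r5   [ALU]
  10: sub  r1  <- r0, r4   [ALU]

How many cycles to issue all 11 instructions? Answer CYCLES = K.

CYCLES = 8

#0 head=0: xor i0 WAW r2
#1 head=1: and/add i1+i2 pair
#2 head=3: st/or i3+i4 pair
#3 head=5: sub i5 RAW r2
#4 head=6: st i6 no-port MEM/MEM
#5 head=7: ld i7 RAW r1
#6 head=8: xor/add i8+i9 pair
#7 head=10: sub i10 tail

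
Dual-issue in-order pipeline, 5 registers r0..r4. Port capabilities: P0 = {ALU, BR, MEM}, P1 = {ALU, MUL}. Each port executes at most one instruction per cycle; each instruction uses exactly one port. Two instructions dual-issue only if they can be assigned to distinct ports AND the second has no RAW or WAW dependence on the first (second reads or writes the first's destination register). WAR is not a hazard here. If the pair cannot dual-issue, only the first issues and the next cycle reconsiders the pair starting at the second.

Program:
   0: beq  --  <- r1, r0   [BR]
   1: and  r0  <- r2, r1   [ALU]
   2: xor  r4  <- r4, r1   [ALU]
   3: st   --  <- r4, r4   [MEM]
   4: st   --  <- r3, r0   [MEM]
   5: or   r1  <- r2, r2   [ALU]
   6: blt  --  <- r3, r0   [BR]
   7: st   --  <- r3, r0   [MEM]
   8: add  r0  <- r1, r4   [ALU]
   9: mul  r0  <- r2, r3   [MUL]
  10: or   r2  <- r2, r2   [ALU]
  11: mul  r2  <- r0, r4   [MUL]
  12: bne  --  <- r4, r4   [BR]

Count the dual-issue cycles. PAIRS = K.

PAIRS = 5

#0 head=0: beq.BR;and.ALU i0,i1 pair
#1 head=2: xor.ALU i2 RAW r4
#2 head=3: st.MEM i3 no-port MEM/MEM
#3 head=4: st.MEM;or.ALU i4,i5 pair
#4 head=6: blt.BR i6 no-port BR/MEM
#5 head=7: st.MEM;add.ALU i7,i8 pair
#6 head=9: mul.MUL;or.ALU i9,i10 pair
#7 head=11: mul.MUL;bne.BR i11,i12 pair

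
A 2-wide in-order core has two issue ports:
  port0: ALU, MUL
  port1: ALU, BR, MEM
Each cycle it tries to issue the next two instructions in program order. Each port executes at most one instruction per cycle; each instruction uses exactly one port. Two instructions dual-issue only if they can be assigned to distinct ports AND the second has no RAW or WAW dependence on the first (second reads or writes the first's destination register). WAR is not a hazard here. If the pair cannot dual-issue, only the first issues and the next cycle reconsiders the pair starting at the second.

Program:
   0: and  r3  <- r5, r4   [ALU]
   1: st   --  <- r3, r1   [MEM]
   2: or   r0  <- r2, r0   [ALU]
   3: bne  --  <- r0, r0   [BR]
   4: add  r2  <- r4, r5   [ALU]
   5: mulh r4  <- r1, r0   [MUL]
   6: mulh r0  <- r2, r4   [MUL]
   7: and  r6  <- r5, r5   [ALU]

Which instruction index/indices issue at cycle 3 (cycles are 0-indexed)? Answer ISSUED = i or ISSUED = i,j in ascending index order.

0. and @i0  | RAW r3
1. st or @i1+i2  | 2-wide
2. bne add @i3+i4  | 2-wide
3. mulh @i5  | no-port MUL/MUL
4. mulh and @i6+i7  | 2-wide

ISSUED = 5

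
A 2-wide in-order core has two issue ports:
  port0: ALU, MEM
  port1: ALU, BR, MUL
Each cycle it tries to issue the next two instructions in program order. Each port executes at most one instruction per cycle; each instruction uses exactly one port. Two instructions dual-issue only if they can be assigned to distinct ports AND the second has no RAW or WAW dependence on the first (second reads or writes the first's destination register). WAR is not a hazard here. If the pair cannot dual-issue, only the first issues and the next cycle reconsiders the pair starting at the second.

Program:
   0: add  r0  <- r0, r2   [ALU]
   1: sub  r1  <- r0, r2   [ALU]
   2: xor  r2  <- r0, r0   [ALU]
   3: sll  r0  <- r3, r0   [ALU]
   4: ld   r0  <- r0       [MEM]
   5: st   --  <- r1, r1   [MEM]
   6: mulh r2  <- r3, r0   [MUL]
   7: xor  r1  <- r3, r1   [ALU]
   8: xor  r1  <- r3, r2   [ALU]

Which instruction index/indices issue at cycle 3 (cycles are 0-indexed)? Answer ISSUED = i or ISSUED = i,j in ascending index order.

  cy0 -> i0 (add.ALU) RAW r0
  cy1 -> i1,i2 (sub.ALU/xor.ALU) pair
  cy2 -> i3 (sll.ALU) RAW+WAW r0
  cy3 -> i4 (ld.MEM) no-port MEM/MEM
  cy4 -> i5,i6 (st.MEM/mulh.MUL) pair
  cy5 -> i7 (xor.ALU) WAW r1
  cy6 -> i8 (xor.ALU) tail

ISSUED = 4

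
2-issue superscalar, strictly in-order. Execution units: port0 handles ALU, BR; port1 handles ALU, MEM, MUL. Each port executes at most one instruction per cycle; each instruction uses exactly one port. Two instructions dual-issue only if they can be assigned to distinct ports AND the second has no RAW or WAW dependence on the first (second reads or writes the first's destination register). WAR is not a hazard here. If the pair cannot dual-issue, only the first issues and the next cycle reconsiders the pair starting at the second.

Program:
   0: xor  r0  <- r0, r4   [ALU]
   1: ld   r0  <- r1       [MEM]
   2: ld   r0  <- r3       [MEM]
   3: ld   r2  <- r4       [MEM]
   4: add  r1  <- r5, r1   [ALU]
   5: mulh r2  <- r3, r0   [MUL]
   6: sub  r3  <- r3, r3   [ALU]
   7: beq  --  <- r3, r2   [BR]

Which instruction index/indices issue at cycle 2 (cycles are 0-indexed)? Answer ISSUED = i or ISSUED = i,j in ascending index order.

0. xor.ALU @i0  | WAW r0
1. ld.MEM @i1  | no-port MEM/MEM
2. ld.MEM @i2  | no-port MEM/MEM
3. ld.MEM;add.ALU @i3/i4  | 2-wide
4. mulh.MUL;sub.ALU @i5/i6  | 2-wide
5. beq.BR @i7  | tail

ISSUED = 2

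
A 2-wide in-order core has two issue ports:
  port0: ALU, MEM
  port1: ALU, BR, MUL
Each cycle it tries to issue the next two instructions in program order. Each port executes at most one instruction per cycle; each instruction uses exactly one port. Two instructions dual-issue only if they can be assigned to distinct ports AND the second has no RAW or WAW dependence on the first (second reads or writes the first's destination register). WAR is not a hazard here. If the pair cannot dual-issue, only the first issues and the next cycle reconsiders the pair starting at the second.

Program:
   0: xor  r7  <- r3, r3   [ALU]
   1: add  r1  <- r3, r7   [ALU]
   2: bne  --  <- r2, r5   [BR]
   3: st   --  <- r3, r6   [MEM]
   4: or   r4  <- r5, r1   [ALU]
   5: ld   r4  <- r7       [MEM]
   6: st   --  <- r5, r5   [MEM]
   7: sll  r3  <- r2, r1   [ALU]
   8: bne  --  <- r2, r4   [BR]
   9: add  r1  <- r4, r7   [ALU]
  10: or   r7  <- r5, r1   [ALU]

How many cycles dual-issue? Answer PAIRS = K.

PAIRS = 4

0. xor @i0  | RAW r7
1. add+bne @i1+i2  | 2-wide
2. st+or @i3+i4  | 2-wide
3. ld @i5  | no-port MEM/MEM
4. st+sll @i6+i7  | 2-wide
5. bne+add @i8+i9  | 2-wide
6. or @i10  | tail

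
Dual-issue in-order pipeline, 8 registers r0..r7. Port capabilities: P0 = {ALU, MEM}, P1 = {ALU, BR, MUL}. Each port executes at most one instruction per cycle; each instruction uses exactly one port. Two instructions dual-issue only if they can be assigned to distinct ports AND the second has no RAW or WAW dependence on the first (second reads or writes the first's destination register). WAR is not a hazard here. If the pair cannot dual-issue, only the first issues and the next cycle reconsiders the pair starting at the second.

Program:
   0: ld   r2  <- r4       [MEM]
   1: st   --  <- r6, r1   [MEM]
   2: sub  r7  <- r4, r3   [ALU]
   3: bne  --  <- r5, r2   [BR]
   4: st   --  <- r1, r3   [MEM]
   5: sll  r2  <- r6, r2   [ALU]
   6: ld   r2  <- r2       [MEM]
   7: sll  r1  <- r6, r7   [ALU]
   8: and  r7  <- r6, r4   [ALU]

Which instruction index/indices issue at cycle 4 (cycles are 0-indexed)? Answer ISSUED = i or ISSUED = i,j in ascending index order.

[0] i0  ld.MEM  -- no-port MEM/MEM
[1] i1/i2  st.MEM;sub.ALU  -- 2-wide
[2] i3/i4  bne.BR;st.MEM  -- 2-wide
[3] i5  sll.ALU  -- RAW+WAW r2
[4] i6/i7  ld.MEM;sll.ALU  -- 2-wide
[5] i8  and.ALU  -- tail

ISSUED = 6,7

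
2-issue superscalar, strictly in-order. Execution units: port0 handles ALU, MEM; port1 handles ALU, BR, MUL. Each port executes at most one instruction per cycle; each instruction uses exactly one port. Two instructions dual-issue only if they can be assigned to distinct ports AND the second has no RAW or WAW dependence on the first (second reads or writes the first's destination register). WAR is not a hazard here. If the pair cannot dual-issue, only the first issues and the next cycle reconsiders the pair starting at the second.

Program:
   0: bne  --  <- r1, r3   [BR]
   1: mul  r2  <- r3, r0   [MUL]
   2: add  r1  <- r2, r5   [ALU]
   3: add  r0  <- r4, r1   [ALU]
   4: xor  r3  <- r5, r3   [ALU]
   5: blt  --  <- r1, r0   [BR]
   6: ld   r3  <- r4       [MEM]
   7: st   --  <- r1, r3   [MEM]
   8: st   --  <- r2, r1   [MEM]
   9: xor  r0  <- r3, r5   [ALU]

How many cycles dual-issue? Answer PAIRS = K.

PAIRS = 3

c0: i0 bne  no-port BR/MUL
c1: i1 mul  RAW r2
c2: i2 add  RAW r1
c3: i3,i4 add;xor  pair
c4: i5,i6 blt;ld  pair
c5: i7 st  no-port MEM/MEM
c6: i8,i9 st;xor  pair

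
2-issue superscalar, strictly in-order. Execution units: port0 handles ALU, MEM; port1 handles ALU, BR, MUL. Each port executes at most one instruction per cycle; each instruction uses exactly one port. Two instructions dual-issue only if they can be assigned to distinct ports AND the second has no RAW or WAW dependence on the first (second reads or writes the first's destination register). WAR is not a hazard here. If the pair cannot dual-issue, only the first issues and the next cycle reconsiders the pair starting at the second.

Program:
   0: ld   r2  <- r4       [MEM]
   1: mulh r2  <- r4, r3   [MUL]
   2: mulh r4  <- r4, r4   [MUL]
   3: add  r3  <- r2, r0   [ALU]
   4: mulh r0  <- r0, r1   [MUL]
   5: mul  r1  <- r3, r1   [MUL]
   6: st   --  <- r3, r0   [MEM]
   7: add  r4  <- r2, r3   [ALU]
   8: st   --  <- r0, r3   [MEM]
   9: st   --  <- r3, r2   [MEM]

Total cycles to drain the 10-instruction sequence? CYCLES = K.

CYCLES = 7

c0: i0 ld.MEM  WAW r2
c1: i1 mulh.MUL  no-port MUL/MUL
c2: i2/i3 mulh.MUL add.ALU  pair
c3: i4 mulh.MUL  no-port MUL/MUL
c4: i5/i6 mul.MUL st.MEM  pair
c5: i7/i8 add.ALU st.MEM  pair
c6: i9 st.MEM  tail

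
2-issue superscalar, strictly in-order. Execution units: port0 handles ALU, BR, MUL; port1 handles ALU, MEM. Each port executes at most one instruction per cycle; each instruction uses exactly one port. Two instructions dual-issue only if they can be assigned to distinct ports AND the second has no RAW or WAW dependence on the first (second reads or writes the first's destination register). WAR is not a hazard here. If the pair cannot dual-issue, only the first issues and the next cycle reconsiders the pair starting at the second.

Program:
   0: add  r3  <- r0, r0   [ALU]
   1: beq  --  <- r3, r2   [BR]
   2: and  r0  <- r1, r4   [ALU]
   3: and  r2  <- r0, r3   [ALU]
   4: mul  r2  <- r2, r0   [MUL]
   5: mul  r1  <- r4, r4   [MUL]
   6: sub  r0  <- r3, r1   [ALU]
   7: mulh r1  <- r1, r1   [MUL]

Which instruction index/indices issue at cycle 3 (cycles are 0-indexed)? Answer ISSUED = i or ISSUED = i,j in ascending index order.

ISSUED = 4

[0] i0  add  -- RAW r3
[1] i1&i2  beq;and  -- pair
[2] i3  and  -- RAW+WAW r2
[3] i4  mul  -- no-port MUL/MUL
[4] i5  mul  -- RAW r1
[5] i6&i7  sub;mulh  -- pair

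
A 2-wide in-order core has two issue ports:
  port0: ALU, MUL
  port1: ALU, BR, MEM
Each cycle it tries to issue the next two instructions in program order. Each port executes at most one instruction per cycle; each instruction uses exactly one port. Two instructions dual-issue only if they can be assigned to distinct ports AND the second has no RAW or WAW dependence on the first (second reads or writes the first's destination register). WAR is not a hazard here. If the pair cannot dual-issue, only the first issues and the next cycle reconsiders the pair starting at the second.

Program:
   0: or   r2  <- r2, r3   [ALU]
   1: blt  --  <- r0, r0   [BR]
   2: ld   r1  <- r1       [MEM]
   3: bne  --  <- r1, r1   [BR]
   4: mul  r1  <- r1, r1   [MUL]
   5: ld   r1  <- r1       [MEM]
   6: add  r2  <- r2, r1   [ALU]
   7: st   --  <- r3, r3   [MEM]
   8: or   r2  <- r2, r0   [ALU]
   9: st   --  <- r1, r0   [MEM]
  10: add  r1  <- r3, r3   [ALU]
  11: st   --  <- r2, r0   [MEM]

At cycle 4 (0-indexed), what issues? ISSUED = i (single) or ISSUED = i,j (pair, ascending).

ISSUED = 6,7

t=0 i0/i1:or+blt ; 2-wide
t=1 i2:ld ; no-port MEM/BR
t=2 i3/i4:bne+mul ; 2-wide
t=3 i5:ld ; RAW r1
t=4 i6/i7:add+st ; 2-wide
t=5 i8/i9:or+st ; 2-wide
t=6 i10/i11:add+st ; 2-wide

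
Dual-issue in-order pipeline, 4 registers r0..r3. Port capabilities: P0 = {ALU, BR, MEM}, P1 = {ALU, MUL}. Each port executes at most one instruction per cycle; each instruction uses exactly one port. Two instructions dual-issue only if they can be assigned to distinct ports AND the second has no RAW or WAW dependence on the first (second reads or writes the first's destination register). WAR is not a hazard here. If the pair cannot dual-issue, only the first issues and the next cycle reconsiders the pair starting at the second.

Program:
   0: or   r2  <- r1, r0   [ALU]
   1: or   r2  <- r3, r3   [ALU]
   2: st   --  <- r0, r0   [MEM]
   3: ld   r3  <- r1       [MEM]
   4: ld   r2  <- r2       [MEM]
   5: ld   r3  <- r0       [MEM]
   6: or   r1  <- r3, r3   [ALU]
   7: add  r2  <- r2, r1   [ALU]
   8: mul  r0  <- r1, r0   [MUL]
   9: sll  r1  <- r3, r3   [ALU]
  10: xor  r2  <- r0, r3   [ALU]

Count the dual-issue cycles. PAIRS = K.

PAIRS = 3

0. or @i0  | WAW r2
1. or+st @i1+i2  | 2-wide
2. ld @i3  | no-port MEM/MEM
3. ld @i4  | no-port MEM/MEM
4. ld @i5  | RAW r3
5. or @i6  | RAW r1
6. add+mul @i7+i8  | 2-wide
7. sll+xor @i9+i10  | 2-wide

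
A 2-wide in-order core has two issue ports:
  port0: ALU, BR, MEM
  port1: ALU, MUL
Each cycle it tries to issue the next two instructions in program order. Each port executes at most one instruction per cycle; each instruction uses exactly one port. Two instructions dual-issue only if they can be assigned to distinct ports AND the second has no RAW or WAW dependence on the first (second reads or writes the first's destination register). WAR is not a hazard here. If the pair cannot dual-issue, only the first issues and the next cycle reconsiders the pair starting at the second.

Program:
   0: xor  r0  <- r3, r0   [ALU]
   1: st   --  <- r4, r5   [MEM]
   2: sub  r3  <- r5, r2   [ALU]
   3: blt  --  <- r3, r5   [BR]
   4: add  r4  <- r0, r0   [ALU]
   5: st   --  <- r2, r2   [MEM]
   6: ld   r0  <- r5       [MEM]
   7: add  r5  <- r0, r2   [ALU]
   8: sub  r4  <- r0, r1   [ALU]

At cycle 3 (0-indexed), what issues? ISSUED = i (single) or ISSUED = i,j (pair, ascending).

#0 head=0: xor.ALU st.MEM i0&i1 dual
#1 head=2: sub.ALU i2 RAW r3
#2 head=3: blt.BR add.ALU i3&i4 dual
#3 head=5: st.MEM i5 no-port MEM/MEM
#4 head=6: ld.MEM i6 RAW r0
#5 head=7: add.ALU sub.ALU i7&i8 dual

ISSUED = 5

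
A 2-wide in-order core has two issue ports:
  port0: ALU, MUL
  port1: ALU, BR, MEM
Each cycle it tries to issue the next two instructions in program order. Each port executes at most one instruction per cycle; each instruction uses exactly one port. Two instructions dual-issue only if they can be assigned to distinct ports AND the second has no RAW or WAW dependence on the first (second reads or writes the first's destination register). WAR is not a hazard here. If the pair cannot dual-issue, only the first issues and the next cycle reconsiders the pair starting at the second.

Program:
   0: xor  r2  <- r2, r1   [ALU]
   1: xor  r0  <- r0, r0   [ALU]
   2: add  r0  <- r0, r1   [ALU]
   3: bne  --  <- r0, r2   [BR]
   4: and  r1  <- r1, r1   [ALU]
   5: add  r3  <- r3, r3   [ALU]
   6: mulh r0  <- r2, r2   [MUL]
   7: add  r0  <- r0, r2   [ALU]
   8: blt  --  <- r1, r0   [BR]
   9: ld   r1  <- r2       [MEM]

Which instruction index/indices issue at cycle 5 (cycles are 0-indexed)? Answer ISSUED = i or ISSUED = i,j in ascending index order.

ISSUED = 8

0. xor.ALU+xor.ALU @i0/i1  | dual
1. add.ALU @i2  | RAW r0
2. bne.BR+and.ALU @i3/i4  | dual
3. add.ALU+mulh.MUL @i5/i6  | dual
4. add.ALU @i7  | RAW r0
5. blt.BR @i8  | no-port BR/MEM
6. ld.MEM @i9  | tail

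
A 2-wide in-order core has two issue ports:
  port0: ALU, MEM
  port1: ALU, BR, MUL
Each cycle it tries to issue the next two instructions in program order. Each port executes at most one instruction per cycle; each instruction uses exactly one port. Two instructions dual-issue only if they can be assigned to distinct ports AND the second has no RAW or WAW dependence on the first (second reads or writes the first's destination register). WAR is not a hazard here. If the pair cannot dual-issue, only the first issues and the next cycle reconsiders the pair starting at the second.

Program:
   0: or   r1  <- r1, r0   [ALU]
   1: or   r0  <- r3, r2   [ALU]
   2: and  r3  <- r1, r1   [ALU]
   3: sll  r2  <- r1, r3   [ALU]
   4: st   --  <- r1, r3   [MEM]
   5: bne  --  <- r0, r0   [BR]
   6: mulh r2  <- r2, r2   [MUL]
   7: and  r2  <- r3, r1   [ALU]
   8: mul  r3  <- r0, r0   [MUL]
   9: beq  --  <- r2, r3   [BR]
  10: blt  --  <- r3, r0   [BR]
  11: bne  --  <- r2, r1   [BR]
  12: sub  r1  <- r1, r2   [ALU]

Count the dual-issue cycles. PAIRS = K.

t=0 i0/i1:or.ALU+or.ALU ; pair
t=1 i2:and.ALU ; RAW r3
t=2 i3/i4:sll.ALU+st.MEM ; pair
t=3 i5:bne.BR ; no-port BR/MUL
t=4 i6:mulh.MUL ; WAW r2
t=5 i7/i8:and.ALU+mul.MUL ; pair
t=6 i9:beq.BR ; no-port BR/BR
t=7 i10:blt.BR ; no-port BR/BR
t=8 i11/i12:bne.BR+sub.ALU ; pair

PAIRS = 4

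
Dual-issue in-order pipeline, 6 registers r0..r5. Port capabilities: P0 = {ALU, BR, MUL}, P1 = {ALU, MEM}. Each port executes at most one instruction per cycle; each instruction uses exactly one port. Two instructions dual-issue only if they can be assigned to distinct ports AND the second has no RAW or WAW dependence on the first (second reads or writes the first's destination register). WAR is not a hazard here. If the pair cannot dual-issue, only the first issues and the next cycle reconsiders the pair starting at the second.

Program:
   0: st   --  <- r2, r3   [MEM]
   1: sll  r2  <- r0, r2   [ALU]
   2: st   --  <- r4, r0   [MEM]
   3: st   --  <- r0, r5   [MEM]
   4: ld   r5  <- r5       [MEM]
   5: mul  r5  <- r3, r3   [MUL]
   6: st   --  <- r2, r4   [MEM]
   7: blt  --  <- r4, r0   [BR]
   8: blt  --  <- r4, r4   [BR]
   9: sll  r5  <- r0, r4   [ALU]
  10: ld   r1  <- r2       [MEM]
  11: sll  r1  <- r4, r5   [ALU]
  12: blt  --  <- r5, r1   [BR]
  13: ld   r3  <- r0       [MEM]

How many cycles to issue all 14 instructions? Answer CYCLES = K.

t=0 i0&i1:st;sll ; pair
t=1 i2:st ; no-port MEM/MEM
t=2 i3:st ; no-port MEM/MEM
t=3 i4:ld ; WAW r5
t=4 i5&i6:mul;st ; pair
t=5 i7:blt ; no-port BR/BR
t=6 i8&i9:blt;sll ; pair
t=7 i10:ld ; WAW r1
t=8 i11:sll ; RAW r1
t=9 i12&i13:blt;ld ; pair

CYCLES = 10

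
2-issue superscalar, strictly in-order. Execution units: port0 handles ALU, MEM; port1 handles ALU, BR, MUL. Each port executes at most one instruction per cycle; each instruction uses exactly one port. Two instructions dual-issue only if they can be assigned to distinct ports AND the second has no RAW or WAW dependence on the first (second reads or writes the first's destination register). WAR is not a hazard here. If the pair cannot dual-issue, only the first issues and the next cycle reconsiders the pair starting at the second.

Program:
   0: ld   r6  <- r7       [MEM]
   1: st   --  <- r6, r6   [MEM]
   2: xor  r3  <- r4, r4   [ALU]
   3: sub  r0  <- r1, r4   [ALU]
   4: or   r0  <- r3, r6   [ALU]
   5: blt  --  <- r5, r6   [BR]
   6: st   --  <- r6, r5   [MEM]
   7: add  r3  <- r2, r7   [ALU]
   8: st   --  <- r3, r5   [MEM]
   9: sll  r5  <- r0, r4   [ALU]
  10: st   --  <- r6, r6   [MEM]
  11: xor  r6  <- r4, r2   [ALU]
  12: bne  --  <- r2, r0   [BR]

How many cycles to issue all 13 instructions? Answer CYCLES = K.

#0 head=0: ld i0 no-port MEM/MEM
#1 head=1: st xor i1,i2 2-wide
#2 head=3: sub i3 WAW r0
#3 head=4: or blt i4,i5 2-wide
#4 head=6: st add i6,i7 2-wide
#5 head=8: st sll i8,i9 2-wide
#6 head=10: st xor i10,i11 2-wide
#7 head=12: bne i12 tail

CYCLES = 8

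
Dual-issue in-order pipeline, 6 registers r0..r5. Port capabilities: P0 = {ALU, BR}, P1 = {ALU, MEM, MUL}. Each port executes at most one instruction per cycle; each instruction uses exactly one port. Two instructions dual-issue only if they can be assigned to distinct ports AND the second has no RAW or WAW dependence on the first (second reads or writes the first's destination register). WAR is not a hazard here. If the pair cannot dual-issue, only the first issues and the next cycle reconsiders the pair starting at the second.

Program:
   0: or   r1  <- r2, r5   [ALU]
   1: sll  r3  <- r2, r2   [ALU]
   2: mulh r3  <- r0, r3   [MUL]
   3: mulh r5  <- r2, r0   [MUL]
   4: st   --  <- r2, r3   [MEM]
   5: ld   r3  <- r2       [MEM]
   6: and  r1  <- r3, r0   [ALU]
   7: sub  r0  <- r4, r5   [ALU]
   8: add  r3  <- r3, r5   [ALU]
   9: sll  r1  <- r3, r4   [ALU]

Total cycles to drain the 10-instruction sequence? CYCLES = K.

CYCLES = 8

c0: i0&i1 or sll  dual
c1: i2 mulh  no-port MUL/MUL
c2: i3 mulh  no-port MUL/MEM
c3: i4 st  no-port MEM/MEM
c4: i5 ld  RAW r3
c5: i6&i7 and sub  dual
c6: i8 add  RAW r3
c7: i9 sll  tail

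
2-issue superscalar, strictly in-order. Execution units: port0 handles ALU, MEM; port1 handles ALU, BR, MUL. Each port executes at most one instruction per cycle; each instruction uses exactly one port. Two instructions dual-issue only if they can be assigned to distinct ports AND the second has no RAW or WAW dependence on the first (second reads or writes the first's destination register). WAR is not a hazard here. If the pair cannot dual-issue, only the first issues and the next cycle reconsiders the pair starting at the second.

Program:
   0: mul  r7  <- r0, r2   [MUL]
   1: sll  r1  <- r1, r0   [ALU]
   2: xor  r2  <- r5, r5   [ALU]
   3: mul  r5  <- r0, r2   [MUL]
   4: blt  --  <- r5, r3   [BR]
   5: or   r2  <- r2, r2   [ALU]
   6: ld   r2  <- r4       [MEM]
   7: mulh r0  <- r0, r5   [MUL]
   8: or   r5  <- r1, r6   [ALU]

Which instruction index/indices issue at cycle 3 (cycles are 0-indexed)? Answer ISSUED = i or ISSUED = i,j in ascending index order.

ISSUED = 4,5

0. mul;sll @i0+i1  | 2-wide
1. xor @i2  | RAW r2
2. mul @i3  | no-port MUL/BR
3. blt;or @i4+i5  | 2-wide
4. ld;mulh @i6+i7  | 2-wide
5. or @i8  | tail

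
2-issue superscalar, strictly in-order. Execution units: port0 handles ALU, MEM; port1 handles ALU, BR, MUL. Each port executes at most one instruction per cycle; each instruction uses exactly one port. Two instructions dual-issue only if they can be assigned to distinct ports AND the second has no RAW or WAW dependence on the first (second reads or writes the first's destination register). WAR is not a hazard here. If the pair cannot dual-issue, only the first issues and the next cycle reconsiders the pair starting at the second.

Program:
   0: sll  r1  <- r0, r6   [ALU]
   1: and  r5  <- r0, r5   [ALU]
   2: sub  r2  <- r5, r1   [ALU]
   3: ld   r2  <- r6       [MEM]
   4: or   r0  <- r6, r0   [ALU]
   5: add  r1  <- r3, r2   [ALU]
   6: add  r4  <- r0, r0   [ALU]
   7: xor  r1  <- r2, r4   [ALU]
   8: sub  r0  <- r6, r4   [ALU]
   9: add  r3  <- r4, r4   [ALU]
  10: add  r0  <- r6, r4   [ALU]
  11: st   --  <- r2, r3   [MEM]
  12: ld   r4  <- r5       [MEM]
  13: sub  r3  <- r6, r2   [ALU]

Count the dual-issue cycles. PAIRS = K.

  cy0 -> i0&i1 (sll.ALU/and.ALU) pair
  cy1 -> i2 (sub.ALU) WAW r2
  cy2 -> i3&i4 (ld.MEM/or.ALU) pair
  cy3 -> i5&i6 (add.ALU/add.ALU) pair
  cy4 -> i7&i8 (xor.ALU/sub.ALU) pair
  cy5 -> i9&i10 (add.ALU/add.ALU) pair
  cy6 -> i11 (st.MEM) no-port MEM/MEM
  cy7 -> i12&i13 (ld.MEM/sub.ALU) pair

PAIRS = 6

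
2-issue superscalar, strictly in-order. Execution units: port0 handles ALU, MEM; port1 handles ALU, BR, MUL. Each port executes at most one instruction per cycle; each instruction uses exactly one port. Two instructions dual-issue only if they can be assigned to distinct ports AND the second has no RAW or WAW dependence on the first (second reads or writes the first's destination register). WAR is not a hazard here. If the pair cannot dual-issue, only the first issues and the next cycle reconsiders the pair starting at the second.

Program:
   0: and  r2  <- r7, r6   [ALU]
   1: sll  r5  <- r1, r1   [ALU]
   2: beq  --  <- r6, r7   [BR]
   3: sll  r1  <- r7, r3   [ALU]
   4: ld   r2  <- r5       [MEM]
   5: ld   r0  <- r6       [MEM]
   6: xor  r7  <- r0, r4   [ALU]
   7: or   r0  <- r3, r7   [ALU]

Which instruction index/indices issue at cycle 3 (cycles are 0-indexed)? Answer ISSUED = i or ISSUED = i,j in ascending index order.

#0 head=0: and sll i0,i1 pair
#1 head=2: beq sll i2,i3 pair
#2 head=4: ld i4 no-port MEM/MEM
#3 head=5: ld i5 RAW r0
#4 head=6: xor i6 RAW r7
#5 head=7: or i7 tail

ISSUED = 5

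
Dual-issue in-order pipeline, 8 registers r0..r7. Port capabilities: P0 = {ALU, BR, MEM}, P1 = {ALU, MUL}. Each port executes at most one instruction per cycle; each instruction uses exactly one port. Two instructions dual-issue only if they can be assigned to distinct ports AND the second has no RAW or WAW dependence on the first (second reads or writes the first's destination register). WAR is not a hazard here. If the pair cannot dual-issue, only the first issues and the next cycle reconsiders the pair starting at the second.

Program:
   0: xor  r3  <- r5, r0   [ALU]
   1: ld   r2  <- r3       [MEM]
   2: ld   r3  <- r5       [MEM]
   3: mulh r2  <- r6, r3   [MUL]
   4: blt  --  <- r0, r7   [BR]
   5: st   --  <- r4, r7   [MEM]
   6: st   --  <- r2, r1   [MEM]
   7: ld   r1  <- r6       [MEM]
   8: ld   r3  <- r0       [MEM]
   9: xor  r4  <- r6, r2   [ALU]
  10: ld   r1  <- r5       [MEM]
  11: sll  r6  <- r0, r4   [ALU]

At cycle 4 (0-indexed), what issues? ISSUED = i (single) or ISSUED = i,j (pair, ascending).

ISSUED = 5

[0] i0  xor  -- RAW r3
[1] i1  ld  -- no-port MEM/MEM
[2] i2  ld  -- RAW r3
[3] i3/i4  mulh+blt  -- dual
[4] i5  st  -- no-port MEM/MEM
[5] i6  st  -- no-port MEM/MEM
[6] i7  ld  -- no-port MEM/MEM
[7] i8/i9  ld+xor  -- dual
[8] i10/i11  ld+sll  -- dual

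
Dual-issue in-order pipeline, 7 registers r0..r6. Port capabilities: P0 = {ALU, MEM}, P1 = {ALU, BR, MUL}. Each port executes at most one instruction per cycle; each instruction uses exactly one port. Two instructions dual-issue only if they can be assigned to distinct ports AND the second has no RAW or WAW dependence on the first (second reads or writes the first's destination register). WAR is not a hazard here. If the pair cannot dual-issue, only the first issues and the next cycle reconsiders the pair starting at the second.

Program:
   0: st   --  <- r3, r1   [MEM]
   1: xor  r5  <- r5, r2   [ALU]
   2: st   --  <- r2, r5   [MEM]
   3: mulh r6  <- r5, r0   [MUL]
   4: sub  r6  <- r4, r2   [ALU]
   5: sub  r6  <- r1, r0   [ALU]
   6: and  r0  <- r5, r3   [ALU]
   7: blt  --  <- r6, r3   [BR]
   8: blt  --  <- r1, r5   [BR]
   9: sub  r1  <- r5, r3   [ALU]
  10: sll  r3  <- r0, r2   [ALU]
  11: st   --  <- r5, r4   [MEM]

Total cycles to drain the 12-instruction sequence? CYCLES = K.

CYCLES = 7

c0: i0+i1 st+xor  pair
c1: i2+i3 st+mulh  pair
c2: i4 sub  WAW r6
c3: i5+i6 sub+and  pair
c4: i7 blt  no-port BR/BR
c5: i8+i9 blt+sub  pair
c6: i10+i11 sll+st  pair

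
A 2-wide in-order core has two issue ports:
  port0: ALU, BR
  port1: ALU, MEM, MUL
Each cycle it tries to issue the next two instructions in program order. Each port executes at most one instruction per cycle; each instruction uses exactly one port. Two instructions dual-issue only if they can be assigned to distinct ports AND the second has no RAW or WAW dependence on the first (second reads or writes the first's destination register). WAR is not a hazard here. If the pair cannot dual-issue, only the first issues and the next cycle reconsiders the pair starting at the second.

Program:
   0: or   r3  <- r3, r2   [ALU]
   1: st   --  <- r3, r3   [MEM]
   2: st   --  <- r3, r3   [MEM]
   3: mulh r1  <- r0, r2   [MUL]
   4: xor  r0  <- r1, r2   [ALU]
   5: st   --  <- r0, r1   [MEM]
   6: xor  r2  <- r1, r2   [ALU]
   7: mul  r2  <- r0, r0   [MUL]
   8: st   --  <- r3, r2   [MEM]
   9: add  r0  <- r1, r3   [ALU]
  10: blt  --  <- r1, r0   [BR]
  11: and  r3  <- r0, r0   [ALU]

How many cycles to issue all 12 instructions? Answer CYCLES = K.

t=0 i0:or.ALU ; RAW r3
t=1 i1:st.MEM ; no-port MEM/MEM
t=2 i2:st.MEM ; no-port MEM/MUL
t=3 i3:mulh.MUL ; RAW r1
t=4 i4:xor.ALU ; RAW r0
t=5 i5,i6:st.MEM/xor.ALU ; 2-wide
t=6 i7:mul.MUL ; no-port MUL/MEM
t=7 i8,i9:st.MEM/add.ALU ; 2-wide
t=8 i10,i11:blt.BR/and.ALU ; 2-wide

CYCLES = 9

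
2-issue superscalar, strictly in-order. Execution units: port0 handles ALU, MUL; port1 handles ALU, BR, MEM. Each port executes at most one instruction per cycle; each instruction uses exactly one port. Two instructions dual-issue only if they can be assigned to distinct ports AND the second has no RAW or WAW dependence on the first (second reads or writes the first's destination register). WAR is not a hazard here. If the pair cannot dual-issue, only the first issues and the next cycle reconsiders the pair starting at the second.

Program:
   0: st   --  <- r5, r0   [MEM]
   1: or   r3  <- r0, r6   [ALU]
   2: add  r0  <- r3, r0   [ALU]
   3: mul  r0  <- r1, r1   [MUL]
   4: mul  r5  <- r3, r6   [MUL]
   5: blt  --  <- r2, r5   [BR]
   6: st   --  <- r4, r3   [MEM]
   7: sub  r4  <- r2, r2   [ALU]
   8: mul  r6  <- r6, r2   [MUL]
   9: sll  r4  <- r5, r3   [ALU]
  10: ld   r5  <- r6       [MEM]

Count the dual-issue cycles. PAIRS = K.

  cy0 -> i0,i1 (st.MEM/or.ALU) pair
  cy1 -> i2 (add.ALU) WAW r0
  cy2 -> i3 (mul.MUL) no-port MUL/MUL
  cy3 -> i4 (mul.MUL) RAW r5
  cy4 -> i5 (blt.BR) no-port BR/MEM
  cy5 -> i6,i7 (st.MEM/sub.ALU) pair
  cy6 -> i8,i9 (mul.MUL/sll.ALU) pair
  cy7 -> i10 (ld.MEM) tail

PAIRS = 3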